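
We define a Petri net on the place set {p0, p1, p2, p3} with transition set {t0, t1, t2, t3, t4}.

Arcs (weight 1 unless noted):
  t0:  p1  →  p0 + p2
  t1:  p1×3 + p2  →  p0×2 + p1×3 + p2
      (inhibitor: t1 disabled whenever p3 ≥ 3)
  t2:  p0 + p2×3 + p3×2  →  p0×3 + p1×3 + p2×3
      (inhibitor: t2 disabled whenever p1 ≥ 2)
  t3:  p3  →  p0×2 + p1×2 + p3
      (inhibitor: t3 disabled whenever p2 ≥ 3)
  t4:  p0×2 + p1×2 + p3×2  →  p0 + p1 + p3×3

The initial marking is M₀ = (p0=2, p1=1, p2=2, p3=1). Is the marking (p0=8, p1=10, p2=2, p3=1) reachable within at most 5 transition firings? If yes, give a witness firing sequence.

NO — not reachable within 5 firings

depth 0: 1 marking
depth 1: 3 markings reached so far
depth 2: 6 markings reached so far
depth 3: 12 markings reached so far
depth 4: 22 markings reached so far
depth 5: 36 markings reached so far
target is not among the 36 markings reachable within 5 steps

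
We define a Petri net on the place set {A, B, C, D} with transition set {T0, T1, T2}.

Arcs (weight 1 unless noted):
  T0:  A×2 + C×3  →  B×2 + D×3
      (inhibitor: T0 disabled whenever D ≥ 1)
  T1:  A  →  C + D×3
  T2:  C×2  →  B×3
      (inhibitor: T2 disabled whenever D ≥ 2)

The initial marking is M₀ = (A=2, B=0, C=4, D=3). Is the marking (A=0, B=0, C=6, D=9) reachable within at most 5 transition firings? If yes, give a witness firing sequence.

YES — reachable via ⟨T1, T1⟩ (2 firings)

step 1: fire T1:  (A=2, B=0, C=4, D=3) → (A=1, B=0, C=5, D=6)
step 2: fire T1:  (A=1, B=0, C=5, D=6) → (A=0, B=0, C=6, D=9)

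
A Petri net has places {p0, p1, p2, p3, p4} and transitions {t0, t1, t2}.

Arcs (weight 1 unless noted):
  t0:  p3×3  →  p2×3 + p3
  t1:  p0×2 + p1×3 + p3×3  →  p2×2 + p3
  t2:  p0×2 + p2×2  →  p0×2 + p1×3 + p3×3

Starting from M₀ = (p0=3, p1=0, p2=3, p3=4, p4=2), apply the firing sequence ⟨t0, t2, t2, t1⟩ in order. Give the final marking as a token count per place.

step 1: fire t0:  (p0=3, p1=0, p2=3, p3=4, p4=2) → (p0=3, p1=0, p2=6, p3=2, p4=2)
step 2: fire t2:  (p0=3, p1=0, p2=6, p3=2, p4=2) → (p0=3, p1=3, p2=4, p3=5, p4=2)
step 3: fire t2:  (p0=3, p1=3, p2=4, p3=5, p4=2) → (p0=3, p1=6, p2=2, p3=8, p4=2)
step 4: fire t1:  (p0=3, p1=6, p2=2, p3=8, p4=2) → (p0=1, p1=3, p2=4, p3=6, p4=2)

(p0=1, p1=3, p2=4, p3=6, p4=2)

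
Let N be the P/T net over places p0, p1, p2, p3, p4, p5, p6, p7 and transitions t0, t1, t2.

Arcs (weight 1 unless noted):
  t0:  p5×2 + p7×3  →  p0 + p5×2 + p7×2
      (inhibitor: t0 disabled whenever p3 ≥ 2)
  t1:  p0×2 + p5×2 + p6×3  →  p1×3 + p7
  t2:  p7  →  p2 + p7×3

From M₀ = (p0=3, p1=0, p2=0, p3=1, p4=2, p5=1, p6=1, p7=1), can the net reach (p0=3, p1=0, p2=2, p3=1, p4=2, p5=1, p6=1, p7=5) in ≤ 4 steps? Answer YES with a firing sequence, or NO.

YES — reachable via ⟨t2, t2⟩ (2 firings)

step 1: fire t2:  (p0=3, p1=0, p2=0, p3=1, p4=2, p5=1, p6=1, p7=1) → (p0=3, p1=0, p2=1, p3=1, p4=2, p5=1, p6=1, p7=3)
step 2: fire t2:  (p0=3, p1=0, p2=1, p3=1, p4=2, p5=1, p6=1, p7=3) → (p0=3, p1=0, p2=2, p3=1, p4=2, p5=1, p6=1, p7=5)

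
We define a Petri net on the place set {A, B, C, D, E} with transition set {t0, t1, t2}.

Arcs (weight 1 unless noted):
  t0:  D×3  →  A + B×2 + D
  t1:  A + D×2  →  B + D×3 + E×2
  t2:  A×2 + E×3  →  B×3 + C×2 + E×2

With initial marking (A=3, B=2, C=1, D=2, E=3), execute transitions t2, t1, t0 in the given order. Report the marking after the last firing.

step 1: fire t2:  (A=3, B=2, C=1, D=2, E=3) → (A=1, B=5, C=3, D=2, E=2)
step 2: fire t1:  (A=1, B=5, C=3, D=2, E=2) → (A=0, B=6, C=3, D=3, E=4)
step 3: fire t0:  (A=0, B=6, C=3, D=3, E=4) → (A=1, B=8, C=3, D=1, E=4)

(A=1, B=8, C=3, D=1, E=4)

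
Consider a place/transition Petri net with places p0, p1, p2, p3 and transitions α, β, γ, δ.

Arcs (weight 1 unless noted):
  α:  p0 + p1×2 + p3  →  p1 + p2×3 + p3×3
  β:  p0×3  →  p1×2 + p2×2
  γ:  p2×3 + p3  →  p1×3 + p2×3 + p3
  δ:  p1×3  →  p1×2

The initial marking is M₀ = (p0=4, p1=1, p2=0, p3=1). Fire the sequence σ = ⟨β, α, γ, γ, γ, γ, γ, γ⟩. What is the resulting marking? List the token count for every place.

(p0=0, p1=20, p2=5, p3=3)

step 1: fire β:  (p0=4, p1=1, p2=0, p3=1) → (p0=1, p1=3, p2=2, p3=1)
step 2: fire α:  (p0=1, p1=3, p2=2, p3=1) → (p0=0, p1=2, p2=5, p3=3)
step 3: fire γ:  (p0=0, p1=2, p2=5, p3=3) → (p0=0, p1=5, p2=5, p3=3)
step 4: fire γ:  (p0=0, p1=5, p2=5, p3=3) → (p0=0, p1=8, p2=5, p3=3)
step 5: fire γ:  (p0=0, p1=8, p2=5, p3=3) → (p0=0, p1=11, p2=5, p3=3)
step 6: fire γ:  (p0=0, p1=11, p2=5, p3=3) → (p0=0, p1=14, p2=5, p3=3)
step 7: fire γ:  (p0=0, p1=14, p2=5, p3=3) → (p0=0, p1=17, p2=5, p3=3)
step 8: fire γ:  (p0=0, p1=17, p2=5, p3=3) → (p0=0, p1=20, p2=5, p3=3)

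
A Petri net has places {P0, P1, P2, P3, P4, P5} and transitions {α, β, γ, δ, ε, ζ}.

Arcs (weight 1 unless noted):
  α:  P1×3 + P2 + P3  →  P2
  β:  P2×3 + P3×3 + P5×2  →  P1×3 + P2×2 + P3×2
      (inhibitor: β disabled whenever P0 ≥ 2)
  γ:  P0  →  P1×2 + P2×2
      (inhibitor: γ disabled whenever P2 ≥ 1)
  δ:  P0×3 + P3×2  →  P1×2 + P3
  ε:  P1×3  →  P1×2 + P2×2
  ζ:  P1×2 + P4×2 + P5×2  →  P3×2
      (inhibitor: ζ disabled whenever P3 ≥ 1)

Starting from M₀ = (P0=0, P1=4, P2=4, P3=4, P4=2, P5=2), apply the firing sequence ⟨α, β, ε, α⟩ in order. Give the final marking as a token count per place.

(P0=0, P1=0, P2=5, P3=1, P4=2, P5=0)

step 1: fire α:  (P0=0, P1=4, P2=4, P3=4, P4=2, P5=2) → (P0=0, P1=1, P2=4, P3=3, P4=2, P5=2)
step 2: fire β:  (P0=0, P1=1, P2=4, P3=3, P4=2, P5=2) → (P0=0, P1=4, P2=3, P3=2, P4=2, P5=0)
step 3: fire ε:  (P0=0, P1=4, P2=3, P3=2, P4=2, P5=0) → (P0=0, P1=3, P2=5, P3=2, P4=2, P5=0)
step 4: fire α:  (P0=0, P1=3, P2=5, P3=2, P4=2, P5=0) → (P0=0, P1=0, P2=5, P3=1, P4=2, P5=0)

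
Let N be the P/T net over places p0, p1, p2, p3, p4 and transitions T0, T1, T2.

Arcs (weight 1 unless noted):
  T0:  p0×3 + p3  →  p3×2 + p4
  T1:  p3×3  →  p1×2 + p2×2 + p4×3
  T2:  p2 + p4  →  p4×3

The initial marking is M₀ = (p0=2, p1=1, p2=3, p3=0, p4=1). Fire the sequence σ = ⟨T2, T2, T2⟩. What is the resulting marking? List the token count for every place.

step 1: fire T2:  (p0=2, p1=1, p2=3, p3=0, p4=1) → (p0=2, p1=1, p2=2, p3=0, p4=3)
step 2: fire T2:  (p0=2, p1=1, p2=2, p3=0, p4=3) → (p0=2, p1=1, p2=1, p3=0, p4=5)
step 3: fire T2:  (p0=2, p1=1, p2=1, p3=0, p4=5) → (p0=2, p1=1, p2=0, p3=0, p4=7)

(p0=2, p1=1, p2=0, p3=0, p4=7)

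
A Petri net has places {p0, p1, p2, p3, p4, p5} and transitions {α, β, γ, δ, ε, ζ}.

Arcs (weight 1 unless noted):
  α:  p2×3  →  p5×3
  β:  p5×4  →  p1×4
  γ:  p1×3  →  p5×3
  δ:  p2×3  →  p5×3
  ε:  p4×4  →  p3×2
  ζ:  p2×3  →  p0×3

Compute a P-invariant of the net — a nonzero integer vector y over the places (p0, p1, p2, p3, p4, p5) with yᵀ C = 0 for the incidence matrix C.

y = (p0:0, p1:0, p2:0, p3:2, p4:1, p5:0)

Incidence matrix C (rows=places, cols=transitions):
        α    β    γ    δ    ε    ζ
   p0   0    0    0    0    0    3
   p1   0    4   -3    0    0    0
   p2  -3    0    0   -3    0   -3
   p3   0    0    0    0    2    0
   p4   0    0    0    0   -4    0
   p5   3   -4    3    3    0    0

Candidate y = [0, 0, 0, 2, 1, 0]; check y·C column-wise:
  col α: 0·-3 + 2·0 + 1·0 + 0·3 = 0
  col β: 0·4 + 2·0 + 1·0 + 0·-4 = 0
  col γ: 0·-3 + 2·0 + 1·0 + 0·3 = 0
  col δ: 0·-3 + 2·0 + 1·0 + 0·3 = 0
  col ε: 2·2 + 1·-4 = 0
  col ζ: 0·3 + 0·-3 + 2·0 + 1·0 = 0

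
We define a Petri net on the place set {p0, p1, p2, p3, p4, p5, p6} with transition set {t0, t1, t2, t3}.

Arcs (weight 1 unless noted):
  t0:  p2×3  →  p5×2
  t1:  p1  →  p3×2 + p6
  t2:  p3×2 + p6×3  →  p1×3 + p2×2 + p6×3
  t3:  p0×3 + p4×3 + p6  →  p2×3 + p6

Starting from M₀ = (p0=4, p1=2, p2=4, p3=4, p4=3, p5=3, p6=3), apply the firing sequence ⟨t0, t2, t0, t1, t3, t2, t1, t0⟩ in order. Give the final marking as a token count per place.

step 1: fire t0:  (p0=4, p1=2, p2=4, p3=4, p4=3, p5=3, p6=3) → (p0=4, p1=2, p2=1, p3=4, p4=3, p5=5, p6=3)
step 2: fire t2:  (p0=4, p1=2, p2=1, p3=4, p4=3, p5=5, p6=3) → (p0=4, p1=5, p2=3, p3=2, p4=3, p5=5, p6=3)
step 3: fire t0:  (p0=4, p1=5, p2=3, p3=2, p4=3, p5=5, p6=3) → (p0=4, p1=5, p2=0, p3=2, p4=3, p5=7, p6=3)
step 4: fire t1:  (p0=4, p1=5, p2=0, p3=2, p4=3, p5=7, p6=3) → (p0=4, p1=4, p2=0, p3=4, p4=3, p5=7, p6=4)
step 5: fire t3:  (p0=4, p1=4, p2=0, p3=4, p4=3, p5=7, p6=4) → (p0=1, p1=4, p2=3, p3=4, p4=0, p5=7, p6=4)
step 6: fire t2:  (p0=1, p1=4, p2=3, p3=4, p4=0, p5=7, p6=4) → (p0=1, p1=7, p2=5, p3=2, p4=0, p5=7, p6=4)
step 7: fire t1:  (p0=1, p1=7, p2=5, p3=2, p4=0, p5=7, p6=4) → (p0=1, p1=6, p2=5, p3=4, p4=0, p5=7, p6=5)
step 8: fire t0:  (p0=1, p1=6, p2=5, p3=4, p4=0, p5=7, p6=5) → (p0=1, p1=6, p2=2, p3=4, p4=0, p5=9, p6=5)

(p0=1, p1=6, p2=2, p3=4, p4=0, p5=9, p6=5)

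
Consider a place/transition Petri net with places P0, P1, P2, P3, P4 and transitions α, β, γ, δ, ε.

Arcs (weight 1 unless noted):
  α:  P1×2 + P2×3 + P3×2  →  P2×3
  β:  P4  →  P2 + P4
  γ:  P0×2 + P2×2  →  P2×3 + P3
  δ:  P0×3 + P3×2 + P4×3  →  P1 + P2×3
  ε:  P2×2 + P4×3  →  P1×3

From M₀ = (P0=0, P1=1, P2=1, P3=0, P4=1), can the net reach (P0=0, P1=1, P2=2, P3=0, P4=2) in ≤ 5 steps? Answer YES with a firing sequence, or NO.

NO — not reachable within 5 firings

depth 0: 1 marking
depth 1: 2 markings reached so far
depth 2: 3 markings reached so far
depth 3: 4 markings reached so far
depth 4: 5 markings reached so far
depth 5: 6 markings reached so far
target is not among the 6 markings reachable within 5 steps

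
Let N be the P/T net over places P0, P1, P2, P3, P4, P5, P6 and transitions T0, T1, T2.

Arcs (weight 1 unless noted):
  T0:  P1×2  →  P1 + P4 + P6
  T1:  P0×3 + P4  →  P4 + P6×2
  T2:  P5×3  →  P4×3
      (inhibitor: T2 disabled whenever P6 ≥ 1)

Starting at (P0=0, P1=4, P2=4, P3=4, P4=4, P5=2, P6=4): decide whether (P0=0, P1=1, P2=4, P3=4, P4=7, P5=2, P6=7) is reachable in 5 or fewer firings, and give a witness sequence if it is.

step 1: fire T0:  (P0=0, P1=4, P2=4, P3=4, P4=4, P5=2, P6=4) → (P0=0, P1=3, P2=4, P3=4, P4=5, P5=2, P6=5)
step 2: fire T0:  (P0=0, P1=3, P2=4, P3=4, P4=5, P5=2, P6=5) → (P0=0, P1=2, P2=4, P3=4, P4=6, P5=2, P6=6)
step 3: fire T0:  (P0=0, P1=2, P2=4, P3=4, P4=6, P5=2, P6=6) → (P0=0, P1=1, P2=4, P3=4, P4=7, P5=2, P6=7)

YES — reachable via ⟨T0, T0, T0⟩ (3 firings)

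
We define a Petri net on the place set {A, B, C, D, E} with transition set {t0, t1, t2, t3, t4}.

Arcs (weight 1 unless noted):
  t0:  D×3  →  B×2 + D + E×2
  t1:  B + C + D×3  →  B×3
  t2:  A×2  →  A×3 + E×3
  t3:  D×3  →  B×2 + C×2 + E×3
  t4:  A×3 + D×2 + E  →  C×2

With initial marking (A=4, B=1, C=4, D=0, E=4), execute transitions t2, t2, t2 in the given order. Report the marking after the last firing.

step 1: fire t2:  (A=4, B=1, C=4, D=0, E=4) → (A=5, B=1, C=4, D=0, E=7)
step 2: fire t2:  (A=5, B=1, C=4, D=0, E=7) → (A=6, B=1, C=4, D=0, E=10)
step 3: fire t2:  (A=6, B=1, C=4, D=0, E=10) → (A=7, B=1, C=4, D=0, E=13)

(A=7, B=1, C=4, D=0, E=13)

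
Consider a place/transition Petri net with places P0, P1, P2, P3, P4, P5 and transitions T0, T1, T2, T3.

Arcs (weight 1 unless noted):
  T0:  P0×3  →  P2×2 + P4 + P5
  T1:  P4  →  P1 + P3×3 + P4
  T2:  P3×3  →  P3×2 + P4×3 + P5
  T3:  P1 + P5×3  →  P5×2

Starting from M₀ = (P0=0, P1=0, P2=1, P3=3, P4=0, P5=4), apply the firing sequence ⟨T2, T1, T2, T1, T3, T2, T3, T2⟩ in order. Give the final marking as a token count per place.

(P0=0, P1=0, P2=1, P3=5, P4=12, P5=6)

step 1: fire T2:  (P0=0, P1=0, P2=1, P3=3, P4=0, P5=4) → (P0=0, P1=0, P2=1, P3=2, P4=3, P5=5)
step 2: fire T1:  (P0=0, P1=0, P2=1, P3=2, P4=3, P5=5) → (P0=0, P1=1, P2=1, P3=5, P4=3, P5=5)
step 3: fire T2:  (P0=0, P1=1, P2=1, P3=5, P4=3, P5=5) → (P0=0, P1=1, P2=1, P3=4, P4=6, P5=6)
step 4: fire T1:  (P0=0, P1=1, P2=1, P3=4, P4=6, P5=6) → (P0=0, P1=2, P2=1, P3=7, P4=6, P5=6)
step 5: fire T3:  (P0=0, P1=2, P2=1, P3=7, P4=6, P5=6) → (P0=0, P1=1, P2=1, P3=7, P4=6, P5=5)
step 6: fire T2:  (P0=0, P1=1, P2=1, P3=7, P4=6, P5=5) → (P0=0, P1=1, P2=1, P3=6, P4=9, P5=6)
step 7: fire T3:  (P0=0, P1=1, P2=1, P3=6, P4=9, P5=6) → (P0=0, P1=0, P2=1, P3=6, P4=9, P5=5)
step 8: fire T2:  (P0=0, P1=0, P2=1, P3=6, P4=9, P5=5) → (P0=0, P1=0, P2=1, P3=5, P4=12, P5=6)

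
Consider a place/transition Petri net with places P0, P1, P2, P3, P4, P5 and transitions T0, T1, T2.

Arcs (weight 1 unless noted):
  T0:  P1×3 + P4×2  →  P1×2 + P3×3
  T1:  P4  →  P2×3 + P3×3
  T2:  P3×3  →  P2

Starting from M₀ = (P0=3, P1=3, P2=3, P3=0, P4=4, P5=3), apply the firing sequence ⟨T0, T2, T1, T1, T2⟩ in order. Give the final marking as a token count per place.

(P0=3, P1=2, P2=11, P3=3, P4=0, P5=3)

step 1: fire T0:  (P0=3, P1=3, P2=3, P3=0, P4=4, P5=3) → (P0=3, P1=2, P2=3, P3=3, P4=2, P5=3)
step 2: fire T2:  (P0=3, P1=2, P2=3, P3=3, P4=2, P5=3) → (P0=3, P1=2, P2=4, P3=0, P4=2, P5=3)
step 3: fire T1:  (P0=3, P1=2, P2=4, P3=0, P4=2, P5=3) → (P0=3, P1=2, P2=7, P3=3, P4=1, P5=3)
step 4: fire T1:  (P0=3, P1=2, P2=7, P3=3, P4=1, P5=3) → (P0=3, P1=2, P2=10, P3=6, P4=0, P5=3)
step 5: fire T2:  (P0=3, P1=2, P2=10, P3=6, P4=0, P5=3) → (P0=3, P1=2, P2=11, P3=3, P4=0, P5=3)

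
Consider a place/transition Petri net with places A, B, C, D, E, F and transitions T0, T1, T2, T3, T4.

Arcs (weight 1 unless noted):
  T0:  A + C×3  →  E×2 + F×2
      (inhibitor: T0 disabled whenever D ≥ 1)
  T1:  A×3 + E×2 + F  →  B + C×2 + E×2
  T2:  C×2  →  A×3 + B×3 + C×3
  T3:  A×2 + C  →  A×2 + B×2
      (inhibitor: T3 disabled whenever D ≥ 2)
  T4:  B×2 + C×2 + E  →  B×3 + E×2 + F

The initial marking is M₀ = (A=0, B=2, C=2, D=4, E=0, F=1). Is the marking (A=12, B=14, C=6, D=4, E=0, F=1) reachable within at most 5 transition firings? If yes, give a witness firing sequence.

step 1: fire T2:  (A=0, B=2, C=2, D=4, E=0, F=1) → (A=3, B=5, C=3, D=4, E=0, F=1)
step 2: fire T2:  (A=3, B=5, C=3, D=4, E=0, F=1) → (A=6, B=8, C=4, D=4, E=0, F=1)
step 3: fire T2:  (A=6, B=8, C=4, D=4, E=0, F=1) → (A=9, B=11, C=5, D=4, E=0, F=1)
step 4: fire T2:  (A=9, B=11, C=5, D=4, E=0, F=1) → (A=12, B=14, C=6, D=4, E=0, F=1)

YES — reachable via ⟨T2, T2, T2, T2⟩ (4 firings)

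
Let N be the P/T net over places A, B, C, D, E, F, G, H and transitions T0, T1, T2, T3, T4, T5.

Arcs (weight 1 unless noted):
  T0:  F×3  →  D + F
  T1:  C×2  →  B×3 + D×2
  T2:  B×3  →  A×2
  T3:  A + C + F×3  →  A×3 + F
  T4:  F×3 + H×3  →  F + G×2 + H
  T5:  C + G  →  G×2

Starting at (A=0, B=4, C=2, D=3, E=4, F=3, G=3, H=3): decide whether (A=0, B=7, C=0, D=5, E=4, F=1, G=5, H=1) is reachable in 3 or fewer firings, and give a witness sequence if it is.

step 1: fire T1:  (A=0, B=4, C=2, D=3, E=4, F=3, G=3, H=3) → (A=0, B=7, C=0, D=5, E=4, F=3, G=3, H=3)
step 2: fire T4:  (A=0, B=7, C=0, D=5, E=4, F=3, G=3, H=3) → (A=0, B=7, C=0, D=5, E=4, F=1, G=5, H=1)

YES — reachable via ⟨T1, T4⟩ (2 firings)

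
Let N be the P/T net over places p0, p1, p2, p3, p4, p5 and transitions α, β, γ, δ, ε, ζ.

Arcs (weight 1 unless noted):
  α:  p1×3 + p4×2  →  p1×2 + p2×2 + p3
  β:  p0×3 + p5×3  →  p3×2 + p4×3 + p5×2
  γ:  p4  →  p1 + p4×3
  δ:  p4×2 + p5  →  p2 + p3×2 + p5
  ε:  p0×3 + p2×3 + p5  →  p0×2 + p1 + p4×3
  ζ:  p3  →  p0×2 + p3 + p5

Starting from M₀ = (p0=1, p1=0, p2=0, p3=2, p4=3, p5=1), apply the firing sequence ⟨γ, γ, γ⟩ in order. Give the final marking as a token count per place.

step 1: fire γ:  (p0=1, p1=0, p2=0, p3=2, p4=3, p5=1) → (p0=1, p1=1, p2=0, p3=2, p4=5, p5=1)
step 2: fire γ:  (p0=1, p1=1, p2=0, p3=2, p4=5, p5=1) → (p0=1, p1=2, p2=0, p3=2, p4=7, p5=1)
step 3: fire γ:  (p0=1, p1=2, p2=0, p3=2, p4=7, p5=1) → (p0=1, p1=3, p2=0, p3=2, p4=9, p5=1)

(p0=1, p1=3, p2=0, p3=2, p4=9, p5=1)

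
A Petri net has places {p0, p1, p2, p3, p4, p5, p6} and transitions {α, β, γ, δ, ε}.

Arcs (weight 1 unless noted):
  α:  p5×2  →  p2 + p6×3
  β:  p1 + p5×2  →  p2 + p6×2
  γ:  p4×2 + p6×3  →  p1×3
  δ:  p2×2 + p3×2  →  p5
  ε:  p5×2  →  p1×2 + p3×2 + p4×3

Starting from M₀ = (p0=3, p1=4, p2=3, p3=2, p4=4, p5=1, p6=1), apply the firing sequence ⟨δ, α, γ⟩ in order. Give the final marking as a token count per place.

(p0=3, p1=7, p2=2, p3=0, p4=2, p5=0, p6=1)

step 1: fire δ:  (p0=3, p1=4, p2=3, p3=2, p4=4, p5=1, p6=1) → (p0=3, p1=4, p2=1, p3=0, p4=4, p5=2, p6=1)
step 2: fire α:  (p0=3, p1=4, p2=1, p3=0, p4=4, p5=2, p6=1) → (p0=3, p1=4, p2=2, p3=0, p4=4, p5=0, p6=4)
step 3: fire γ:  (p0=3, p1=4, p2=2, p3=0, p4=4, p5=0, p6=4) → (p0=3, p1=7, p2=2, p3=0, p4=2, p5=0, p6=1)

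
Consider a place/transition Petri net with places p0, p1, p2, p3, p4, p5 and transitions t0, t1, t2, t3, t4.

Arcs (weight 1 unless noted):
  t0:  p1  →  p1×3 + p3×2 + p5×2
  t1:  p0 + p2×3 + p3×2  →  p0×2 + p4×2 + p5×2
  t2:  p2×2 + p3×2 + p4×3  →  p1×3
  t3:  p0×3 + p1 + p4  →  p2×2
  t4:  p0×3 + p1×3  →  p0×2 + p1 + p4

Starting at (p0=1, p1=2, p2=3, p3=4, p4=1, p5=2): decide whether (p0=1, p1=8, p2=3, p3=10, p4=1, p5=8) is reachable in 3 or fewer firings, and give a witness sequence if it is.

YES — reachable via ⟨t0, t0, t0⟩ (3 firings)

step 1: fire t0:  (p0=1, p1=2, p2=3, p3=4, p4=1, p5=2) → (p0=1, p1=4, p2=3, p3=6, p4=1, p5=4)
step 2: fire t0:  (p0=1, p1=4, p2=3, p3=6, p4=1, p5=4) → (p0=1, p1=6, p2=3, p3=8, p4=1, p5=6)
step 3: fire t0:  (p0=1, p1=6, p2=3, p3=8, p4=1, p5=6) → (p0=1, p1=8, p2=3, p3=10, p4=1, p5=8)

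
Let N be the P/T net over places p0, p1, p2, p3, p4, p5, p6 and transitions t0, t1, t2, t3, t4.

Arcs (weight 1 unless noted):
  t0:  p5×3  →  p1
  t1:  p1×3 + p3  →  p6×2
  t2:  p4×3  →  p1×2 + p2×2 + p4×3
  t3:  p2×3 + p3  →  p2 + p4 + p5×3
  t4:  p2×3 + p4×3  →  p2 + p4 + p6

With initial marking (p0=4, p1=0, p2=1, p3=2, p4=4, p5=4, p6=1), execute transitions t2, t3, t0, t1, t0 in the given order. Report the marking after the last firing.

(p0=4, p1=1, p2=1, p3=0, p4=5, p5=1, p6=3)

step 1: fire t2:  (p0=4, p1=0, p2=1, p3=2, p4=4, p5=4, p6=1) → (p0=4, p1=2, p2=3, p3=2, p4=4, p5=4, p6=1)
step 2: fire t3:  (p0=4, p1=2, p2=3, p3=2, p4=4, p5=4, p6=1) → (p0=4, p1=2, p2=1, p3=1, p4=5, p5=7, p6=1)
step 3: fire t0:  (p0=4, p1=2, p2=1, p3=1, p4=5, p5=7, p6=1) → (p0=4, p1=3, p2=1, p3=1, p4=5, p5=4, p6=1)
step 4: fire t1:  (p0=4, p1=3, p2=1, p3=1, p4=5, p5=4, p6=1) → (p0=4, p1=0, p2=1, p3=0, p4=5, p5=4, p6=3)
step 5: fire t0:  (p0=4, p1=0, p2=1, p3=0, p4=5, p5=4, p6=3) → (p0=4, p1=1, p2=1, p3=0, p4=5, p5=1, p6=3)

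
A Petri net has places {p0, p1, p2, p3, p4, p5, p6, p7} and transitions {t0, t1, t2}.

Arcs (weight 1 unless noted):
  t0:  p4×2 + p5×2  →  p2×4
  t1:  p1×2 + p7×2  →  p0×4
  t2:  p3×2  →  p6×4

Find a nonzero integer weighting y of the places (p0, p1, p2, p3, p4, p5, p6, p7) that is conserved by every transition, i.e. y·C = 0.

Incidence matrix C (rows=places, cols=transitions):
       t0   t1   t2
   p0   0    4    0
   p1   0   -2    0
   p2   4    0    0
   p3   0    0   -2
   p4  -2    0    0
   p5  -2    0    0
   p6   0    0    4
   p7   0   -2    0

Candidate y = [1, 2, 0, 0, 0, 0, 0, 0]; check y·C column-wise:
  col t0: 1·0 + 2·0 + 0·4 + 0·-2 + 0·-2 = 0
  col t1: 1·4 + 2·-2 + 0·-2 = 0
  col t2: 1·0 + 2·0 + 0·-2 + 0·4 = 0

y = (p0:1, p1:2, p2:0, p3:0, p4:0, p5:0, p6:0, p7:0)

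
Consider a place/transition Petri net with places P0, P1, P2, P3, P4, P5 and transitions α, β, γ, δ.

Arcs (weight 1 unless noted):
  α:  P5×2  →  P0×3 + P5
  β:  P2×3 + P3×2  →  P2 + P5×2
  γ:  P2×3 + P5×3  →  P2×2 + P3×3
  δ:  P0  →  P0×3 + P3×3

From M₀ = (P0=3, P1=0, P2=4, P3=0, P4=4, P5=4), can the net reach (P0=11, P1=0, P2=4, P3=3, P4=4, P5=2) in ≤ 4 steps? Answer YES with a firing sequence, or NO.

step 1: fire α:  (P0=3, P1=0, P2=4, P3=0, P4=4, P5=4) → (P0=6, P1=0, P2=4, P3=0, P4=4, P5=3)
step 2: fire α:  (P0=6, P1=0, P2=4, P3=0, P4=4, P5=3) → (P0=9, P1=0, P2=4, P3=0, P4=4, P5=2)
step 3: fire δ:  (P0=9, P1=0, P2=4, P3=0, P4=4, P5=2) → (P0=11, P1=0, P2=4, P3=3, P4=4, P5=2)

YES — reachable via ⟨α, α, δ⟩ (3 firings)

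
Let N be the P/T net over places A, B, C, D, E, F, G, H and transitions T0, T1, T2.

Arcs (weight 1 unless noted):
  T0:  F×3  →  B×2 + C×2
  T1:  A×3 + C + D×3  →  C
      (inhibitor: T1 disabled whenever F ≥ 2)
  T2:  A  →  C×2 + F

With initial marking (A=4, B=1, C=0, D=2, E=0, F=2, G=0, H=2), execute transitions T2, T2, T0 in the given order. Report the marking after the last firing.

(A=2, B=3, C=6, D=2, E=0, F=1, G=0, H=2)

step 1: fire T2:  (A=4, B=1, C=0, D=2, E=0, F=2, G=0, H=2) → (A=3, B=1, C=2, D=2, E=0, F=3, G=0, H=2)
step 2: fire T2:  (A=3, B=1, C=2, D=2, E=0, F=3, G=0, H=2) → (A=2, B=1, C=4, D=2, E=0, F=4, G=0, H=2)
step 3: fire T0:  (A=2, B=1, C=4, D=2, E=0, F=4, G=0, H=2) → (A=2, B=3, C=6, D=2, E=0, F=1, G=0, H=2)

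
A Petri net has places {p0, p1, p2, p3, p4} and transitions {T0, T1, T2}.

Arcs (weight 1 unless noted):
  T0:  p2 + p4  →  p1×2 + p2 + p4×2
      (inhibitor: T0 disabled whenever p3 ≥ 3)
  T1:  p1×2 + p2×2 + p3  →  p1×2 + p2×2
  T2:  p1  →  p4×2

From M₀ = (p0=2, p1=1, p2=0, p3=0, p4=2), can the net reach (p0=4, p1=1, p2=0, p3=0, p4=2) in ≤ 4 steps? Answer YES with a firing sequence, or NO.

NO — not reachable within 4 firings

depth 0: 1 marking
depth 1: 2 markings reached so far
depth 2: 2 markings reached so far
(frontier empty at depth 2; search complete)
target is not among the 2 markings reachable within 4 steps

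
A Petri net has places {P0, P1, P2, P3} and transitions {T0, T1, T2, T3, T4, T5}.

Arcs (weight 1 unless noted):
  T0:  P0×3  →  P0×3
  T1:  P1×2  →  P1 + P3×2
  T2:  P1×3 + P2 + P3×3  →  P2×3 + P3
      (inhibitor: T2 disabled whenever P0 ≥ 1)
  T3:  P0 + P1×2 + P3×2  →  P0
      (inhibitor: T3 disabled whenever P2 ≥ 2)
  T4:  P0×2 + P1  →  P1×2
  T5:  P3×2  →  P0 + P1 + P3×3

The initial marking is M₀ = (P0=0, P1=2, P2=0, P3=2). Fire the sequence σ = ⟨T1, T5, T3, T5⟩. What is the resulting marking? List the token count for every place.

step 1: fire T1:  (P0=0, P1=2, P2=0, P3=2) → (P0=0, P1=1, P2=0, P3=4)
step 2: fire T5:  (P0=0, P1=1, P2=0, P3=4) → (P0=1, P1=2, P2=0, P3=5)
step 3: fire T3:  (P0=1, P1=2, P2=0, P3=5) → (P0=1, P1=0, P2=0, P3=3)
step 4: fire T5:  (P0=1, P1=0, P2=0, P3=3) → (P0=2, P1=1, P2=0, P3=4)

(P0=2, P1=1, P2=0, P3=4)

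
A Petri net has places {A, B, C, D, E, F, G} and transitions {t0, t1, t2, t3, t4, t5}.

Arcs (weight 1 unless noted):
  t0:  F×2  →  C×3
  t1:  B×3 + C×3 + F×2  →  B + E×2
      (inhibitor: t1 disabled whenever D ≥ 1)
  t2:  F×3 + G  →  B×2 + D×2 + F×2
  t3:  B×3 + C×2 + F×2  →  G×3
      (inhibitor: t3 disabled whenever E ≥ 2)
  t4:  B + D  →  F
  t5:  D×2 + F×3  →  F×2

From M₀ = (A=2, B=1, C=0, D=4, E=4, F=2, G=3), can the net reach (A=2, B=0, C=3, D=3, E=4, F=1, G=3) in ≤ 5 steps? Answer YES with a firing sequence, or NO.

step 1: fire t0:  (A=2, B=1, C=0, D=4, E=4, F=2, G=3) → (A=2, B=1, C=3, D=4, E=4, F=0, G=3)
step 2: fire t4:  (A=2, B=1, C=3, D=4, E=4, F=0, G=3) → (A=2, B=0, C=3, D=3, E=4, F=1, G=3)

YES — reachable via ⟨t0, t4⟩ (2 firings)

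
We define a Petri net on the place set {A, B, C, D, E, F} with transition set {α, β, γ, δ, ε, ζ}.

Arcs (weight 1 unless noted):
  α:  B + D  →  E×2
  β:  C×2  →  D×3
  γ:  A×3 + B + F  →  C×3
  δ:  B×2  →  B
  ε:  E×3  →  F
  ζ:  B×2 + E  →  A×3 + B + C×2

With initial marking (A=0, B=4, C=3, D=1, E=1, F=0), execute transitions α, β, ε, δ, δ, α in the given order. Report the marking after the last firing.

step 1: fire α:  (A=0, B=4, C=3, D=1, E=1, F=0) → (A=0, B=3, C=3, D=0, E=3, F=0)
step 2: fire β:  (A=0, B=3, C=3, D=0, E=3, F=0) → (A=0, B=3, C=1, D=3, E=3, F=0)
step 3: fire ε:  (A=0, B=3, C=1, D=3, E=3, F=0) → (A=0, B=3, C=1, D=3, E=0, F=1)
step 4: fire δ:  (A=0, B=3, C=1, D=3, E=0, F=1) → (A=0, B=2, C=1, D=3, E=0, F=1)
step 5: fire δ:  (A=0, B=2, C=1, D=3, E=0, F=1) → (A=0, B=1, C=1, D=3, E=0, F=1)
step 6: fire α:  (A=0, B=1, C=1, D=3, E=0, F=1) → (A=0, B=0, C=1, D=2, E=2, F=1)

(A=0, B=0, C=1, D=2, E=2, F=1)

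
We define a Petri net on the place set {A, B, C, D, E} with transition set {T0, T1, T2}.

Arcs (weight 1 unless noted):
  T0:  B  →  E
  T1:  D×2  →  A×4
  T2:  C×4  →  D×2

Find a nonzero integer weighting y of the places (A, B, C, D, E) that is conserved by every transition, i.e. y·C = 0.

y = (A:1, B:0, C:1, D:2, E:0)

Incidence matrix C (rows=places, cols=transitions):
       T0   T1   T2
    A   0    4    0
    B  -1    0    0
    C   0    0   -4
    D   0   -2    2
    E   1    0    0

Candidate y = [1, 0, 1, 2, 0]; check y·C column-wise:
  col T0: 1·0 + 0·-1 + 1·0 + 2·0 + 0·1 = 0
  col T1: 1·4 + 1·0 + 2·-2 = 0
  col T2: 1·0 + 1·-4 + 2·2 = 0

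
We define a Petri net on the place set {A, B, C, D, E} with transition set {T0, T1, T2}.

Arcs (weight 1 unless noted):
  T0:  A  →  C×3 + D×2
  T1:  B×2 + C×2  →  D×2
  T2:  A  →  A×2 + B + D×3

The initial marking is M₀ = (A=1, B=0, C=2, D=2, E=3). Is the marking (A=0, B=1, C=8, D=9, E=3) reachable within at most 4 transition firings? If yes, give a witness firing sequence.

step 1: fire T2:  (A=1, B=0, C=2, D=2, E=3) → (A=2, B=1, C=2, D=5, E=3)
step 2: fire T0:  (A=2, B=1, C=2, D=5, E=3) → (A=1, B=1, C=5, D=7, E=3)
step 3: fire T0:  (A=1, B=1, C=5, D=7, E=3) → (A=0, B=1, C=8, D=9, E=3)

YES — reachable via ⟨T2, T0, T0⟩ (3 firings)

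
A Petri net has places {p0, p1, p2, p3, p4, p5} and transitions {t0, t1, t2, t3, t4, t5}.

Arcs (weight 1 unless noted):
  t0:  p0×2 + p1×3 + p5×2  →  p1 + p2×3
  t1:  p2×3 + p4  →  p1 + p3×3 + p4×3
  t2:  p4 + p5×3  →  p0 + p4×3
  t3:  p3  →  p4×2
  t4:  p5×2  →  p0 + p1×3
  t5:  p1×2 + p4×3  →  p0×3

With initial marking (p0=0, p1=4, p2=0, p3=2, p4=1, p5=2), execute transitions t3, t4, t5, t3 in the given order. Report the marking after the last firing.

step 1: fire t3:  (p0=0, p1=4, p2=0, p3=2, p4=1, p5=2) → (p0=0, p1=4, p2=0, p3=1, p4=3, p5=2)
step 2: fire t4:  (p0=0, p1=4, p2=0, p3=1, p4=3, p5=2) → (p0=1, p1=7, p2=0, p3=1, p4=3, p5=0)
step 3: fire t5:  (p0=1, p1=7, p2=0, p3=1, p4=3, p5=0) → (p0=4, p1=5, p2=0, p3=1, p4=0, p5=0)
step 4: fire t3:  (p0=4, p1=5, p2=0, p3=1, p4=0, p5=0) → (p0=4, p1=5, p2=0, p3=0, p4=2, p5=0)

(p0=4, p1=5, p2=0, p3=0, p4=2, p5=0)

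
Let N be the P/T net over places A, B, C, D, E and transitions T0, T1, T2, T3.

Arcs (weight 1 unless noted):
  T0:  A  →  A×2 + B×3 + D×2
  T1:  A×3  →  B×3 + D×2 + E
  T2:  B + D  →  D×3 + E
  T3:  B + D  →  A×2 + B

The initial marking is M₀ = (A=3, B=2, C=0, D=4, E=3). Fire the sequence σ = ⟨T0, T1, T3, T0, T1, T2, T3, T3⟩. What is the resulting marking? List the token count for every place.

step 1: fire T0:  (A=3, B=2, C=0, D=4, E=3) → (A=4, B=5, C=0, D=6, E=3)
step 2: fire T1:  (A=4, B=5, C=0, D=6, E=3) → (A=1, B=8, C=0, D=8, E=4)
step 3: fire T3:  (A=1, B=8, C=0, D=8, E=4) → (A=3, B=8, C=0, D=7, E=4)
step 4: fire T0:  (A=3, B=8, C=0, D=7, E=4) → (A=4, B=11, C=0, D=9, E=4)
step 5: fire T1:  (A=4, B=11, C=0, D=9, E=4) → (A=1, B=14, C=0, D=11, E=5)
step 6: fire T2:  (A=1, B=14, C=0, D=11, E=5) → (A=1, B=13, C=0, D=13, E=6)
step 7: fire T3:  (A=1, B=13, C=0, D=13, E=6) → (A=3, B=13, C=0, D=12, E=6)
step 8: fire T3:  (A=3, B=13, C=0, D=12, E=6) → (A=5, B=13, C=0, D=11, E=6)

(A=5, B=13, C=0, D=11, E=6)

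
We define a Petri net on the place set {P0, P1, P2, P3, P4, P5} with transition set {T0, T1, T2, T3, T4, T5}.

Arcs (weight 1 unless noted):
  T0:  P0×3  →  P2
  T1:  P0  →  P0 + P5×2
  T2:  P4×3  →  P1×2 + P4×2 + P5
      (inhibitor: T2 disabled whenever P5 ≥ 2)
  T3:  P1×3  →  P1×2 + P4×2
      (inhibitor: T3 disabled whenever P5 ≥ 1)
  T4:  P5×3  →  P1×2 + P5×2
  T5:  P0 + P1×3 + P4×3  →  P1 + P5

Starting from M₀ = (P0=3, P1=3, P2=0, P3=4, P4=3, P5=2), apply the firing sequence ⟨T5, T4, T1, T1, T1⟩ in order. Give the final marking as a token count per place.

(P0=2, P1=3, P2=0, P3=4, P4=0, P5=8)

step 1: fire T5:  (P0=3, P1=3, P2=0, P3=4, P4=3, P5=2) → (P0=2, P1=1, P2=0, P3=4, P4=0, P5=3)
step 2: fire T4:  (P0=2, P1=1, P2=0, P3=4, P4=0, P5=3) → (P0=2, P1=3, P2=0, P3=4, P4=0, P5=2)
step 3: fire T1:  (P0=2, P1=3, P2=0, P3=4, P4=0, P5=2) → (P0=2, P1=3, P2=0, P3=4, P4=0, P5=4)
step 4: fire T1:  (P0=2, P1=3, P2=0, P3=4, P4=0, P5=4) → (P0=2, P1=3, P2=0, P3=4, P4=0, P5=6)
step 5: fire T1:  (P0=2, P1=3, P2=0, P3=4, P4=0, P5=6) → (P0=2, P1=3, P2=0, P3=4, P4=0, P5=8)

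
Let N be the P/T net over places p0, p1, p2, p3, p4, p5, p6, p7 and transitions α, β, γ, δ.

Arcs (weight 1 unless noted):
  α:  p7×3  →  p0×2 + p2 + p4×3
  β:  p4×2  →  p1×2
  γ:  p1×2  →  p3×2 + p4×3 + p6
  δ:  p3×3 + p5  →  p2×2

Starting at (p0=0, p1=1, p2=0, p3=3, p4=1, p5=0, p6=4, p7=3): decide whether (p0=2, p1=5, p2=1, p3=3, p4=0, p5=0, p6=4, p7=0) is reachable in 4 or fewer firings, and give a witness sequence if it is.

step 1: fire α:  (p0=0, p1=1, p2=0, p3=3, p4=1, p5=0, p6=4, p7=3) → (p0=2, p1=1, p2=1, p3=3, p4=4, p5=0, p6=4, p7=0)
step 2: fire β:  (p0=2, p1=1, p2=1, p3=3, p4=4, p5=0, p6=4, p7=0) → (p0=2, p1=3, p2=1, p3=3, p4=2, p5=0, p6=4, p7=0)
step 3: fire β:  (p0=2, p1=3, p2=1, p3=3, p4=2, p5=0, p6=4, p7=0) → (p0=2, p1=5, p2=1, p3=3, p4=0, p5=0, p6=4, p7=0)

YES — reachable via ⟨α, β, β⟩ (3 firings)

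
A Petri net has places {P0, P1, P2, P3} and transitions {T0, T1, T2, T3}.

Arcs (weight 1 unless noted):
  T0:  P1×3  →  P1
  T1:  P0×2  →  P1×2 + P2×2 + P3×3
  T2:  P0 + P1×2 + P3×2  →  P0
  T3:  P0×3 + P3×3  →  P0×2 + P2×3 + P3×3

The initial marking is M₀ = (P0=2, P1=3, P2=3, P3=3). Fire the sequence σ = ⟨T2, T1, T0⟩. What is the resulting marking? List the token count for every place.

step 1: fire T2:  (P0=2, P1=3, P2=3, P3=3) → (P0=2, P1=1, P2=3, P3=1)
step 2: fire T1:  (P0=2, P1=1, P2=3, P3=1) → (P0=0, P1=3, P2=5, P3=4)
step 3: fire T0:  (P0=0, P1=3, P2=5, P3=4) → (P0=0, P1=1, P2=5, P3=4)

(P0=0, P1=1, P2=5, P3=4)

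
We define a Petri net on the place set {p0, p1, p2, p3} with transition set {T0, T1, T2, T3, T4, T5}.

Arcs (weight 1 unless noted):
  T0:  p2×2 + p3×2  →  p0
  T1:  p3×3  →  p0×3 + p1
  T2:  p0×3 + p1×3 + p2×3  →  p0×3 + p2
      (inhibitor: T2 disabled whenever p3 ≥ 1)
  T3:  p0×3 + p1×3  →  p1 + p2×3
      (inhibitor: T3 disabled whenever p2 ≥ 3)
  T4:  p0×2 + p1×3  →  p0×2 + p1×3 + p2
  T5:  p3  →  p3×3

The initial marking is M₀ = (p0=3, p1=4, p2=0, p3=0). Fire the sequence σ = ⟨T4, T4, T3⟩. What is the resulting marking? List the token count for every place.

(p0=0, p1=2, p2=5, p3=0)

step 1: fire T4:  (p0=3, p1=4, p2=0, p3=0) → (p0=3, p1=4, p2=1, p3=0)
step 2: fire T4:  (p0=3, p1=4, p2=1, p3=0) → (p0=3, p1=4, p2=2, p3=0)
step 3: fire T3:  (p0=3, p1=4, p2=2, p3=0) → (p0=0, p1=2, p2=5, p3=0)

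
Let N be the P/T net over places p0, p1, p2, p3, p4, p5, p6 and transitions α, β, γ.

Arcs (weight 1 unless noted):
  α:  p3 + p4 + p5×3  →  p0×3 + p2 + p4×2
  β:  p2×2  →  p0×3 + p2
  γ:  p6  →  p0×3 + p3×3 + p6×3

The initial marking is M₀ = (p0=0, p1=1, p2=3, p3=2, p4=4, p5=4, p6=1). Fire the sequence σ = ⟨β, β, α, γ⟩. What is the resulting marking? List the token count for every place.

(p0=12, p1=1, p2=2, p3=4, p4=5, p5=1, p6=3)

step 1: fire β:  (p0=0, p1=1, p2=3, p3=2, p4=4, p5=4, p6=1) → (p0=3, p1=1, p2=2, p3=2, p4=4, p5=4, p6=1)
step 2: fire β:  (p0=3, p1=1, p2=2, p3=2, p4=4, p5=4, p6=1) → (p0=6, p1=1, p2=1, p3=2, p4=4, p5=4, p6=1)
step 3: fire α:  (p0=6, p1=1, p2=1, p3=2, p4=4, p5=4, p6=1) → (p0=9, p1=1, p2=2, p3=1, p4=5, p5=1, p6=1)
step 4: fire γ:  (p0=9, p1=1, p2=2, p3=1, p4=5, p5=1, p6=1) → (p0=12, p1=1, p2=2, p3=4, p4=5, p5=1, p6=3)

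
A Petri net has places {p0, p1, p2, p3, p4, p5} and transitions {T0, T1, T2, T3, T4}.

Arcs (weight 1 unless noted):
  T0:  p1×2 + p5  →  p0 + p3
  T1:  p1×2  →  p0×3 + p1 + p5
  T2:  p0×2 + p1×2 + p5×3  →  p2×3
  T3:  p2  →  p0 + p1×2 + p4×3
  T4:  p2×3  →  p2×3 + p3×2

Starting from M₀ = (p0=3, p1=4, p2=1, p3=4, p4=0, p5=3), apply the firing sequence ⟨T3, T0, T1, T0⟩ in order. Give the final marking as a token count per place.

(p0=9, p1=1, p2=0, p3=6, p4=3, p5=2)

step 1: fire T3:  (p0=3, p1=4, p2=1, p3=4, p4=0, p5=3) → (p0=4, p1=6, p2=0, p3=4, p4=3, p5=3)
step 2: fire T0:  (p0=4, p1=6, p2=0, p3=4, p4=3, p5=3) → (p0=5, p1=4, p2=0, p3=5, p4=3, p5=2)
step 3: fire T1:  (p0=5, p1=4, p2=0, p3=5, p4=3, p5=2) → (p0=8, p1=3, p2=0, p3=5, p4=3, p5=3)
step 4: fire T0:  (p0=8, p1=3, p2=0, p3=5, p4=3, p5=3) → (p0=9, p1=1, p2=0, p3=6, p4=3, p5=2)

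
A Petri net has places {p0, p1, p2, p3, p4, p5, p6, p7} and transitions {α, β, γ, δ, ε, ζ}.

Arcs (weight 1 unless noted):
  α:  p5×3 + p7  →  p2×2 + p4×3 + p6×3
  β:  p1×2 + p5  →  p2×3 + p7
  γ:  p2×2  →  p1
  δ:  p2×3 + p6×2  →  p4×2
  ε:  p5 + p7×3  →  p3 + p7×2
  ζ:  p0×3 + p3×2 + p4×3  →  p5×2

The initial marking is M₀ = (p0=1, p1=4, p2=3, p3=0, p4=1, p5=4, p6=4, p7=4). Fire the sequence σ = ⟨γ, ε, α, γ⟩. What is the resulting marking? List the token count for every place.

step 1: fire γ:  (p0=1, p1=4, p2=3, p3=0, p4=1, p5=4, p6=4, p7=4) → (p0=1, p1=5, p2=1, p3=0, p4=1, p5=4, p6=4, p7=4)
step 2: fire ε:  (p0=1, p1=5, p2=1, p3=0, p4=1, p5=4, p6=4, p7=4) → (p0=1, p1=5, p2=1, p3=1, p4=1, p5=3, p6=4, p7=3)
step 3: fire α:  (p0=1, p1=5, p2=1, p3=1, p4=1, p5=3, p6=4, p7=3) → (p0=1, p1=5, p2=3, p3=1, p4=4, p5=0, p6=7, p7=2)
step 4: fire γ:  (p0=1, p1=5, p2=3, p3=1, p4=4, p5=0, p6=7, p7=2) → (p0=1, p1=6, p2=1, p3=1, p4=4, p5=0, p6=7, p7=2)

(p0=1, p1=6, p2=1, p3=1, p4=4, p5=0, p6=7, p7=2)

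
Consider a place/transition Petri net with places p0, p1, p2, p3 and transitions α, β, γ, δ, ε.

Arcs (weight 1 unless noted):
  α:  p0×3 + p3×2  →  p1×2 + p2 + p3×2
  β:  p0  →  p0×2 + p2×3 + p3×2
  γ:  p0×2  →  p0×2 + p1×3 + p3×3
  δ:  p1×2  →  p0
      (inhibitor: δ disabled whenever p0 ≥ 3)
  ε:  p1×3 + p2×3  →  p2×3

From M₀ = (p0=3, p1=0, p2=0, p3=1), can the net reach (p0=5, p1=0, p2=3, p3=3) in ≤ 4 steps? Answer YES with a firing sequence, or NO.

depth 0: 1 marking
depth 1: 3 markings reached so far
depth 2: 8 markings reached so far
depth 3: 18 markings reached so far
depth 4: 34 markings reached so far
target is not among the 34 markings reachable within 4 steps

NO — not reachable within 4 firings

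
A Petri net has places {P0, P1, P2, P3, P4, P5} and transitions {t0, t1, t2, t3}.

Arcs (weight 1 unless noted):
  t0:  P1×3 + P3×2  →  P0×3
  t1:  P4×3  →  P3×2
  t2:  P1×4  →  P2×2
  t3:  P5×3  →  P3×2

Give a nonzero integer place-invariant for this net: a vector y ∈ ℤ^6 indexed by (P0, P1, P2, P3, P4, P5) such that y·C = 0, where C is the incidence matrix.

Incidence matrix C (rows=places, cols=transitions):
       t0   t1   t2   t3
   P0   3    0    0    0
   P1  -3    0   -4    0
   P2   0    0    2    0
   P3  -2    2    0    2
   P4   0   -3    0    0
   P5   0    0    0   -3

Candidate y = [1, 1, 2, 0, 0, 0]; check y·C column-wise:
  col t0: 1·3 + 1·-3 + 2·0 + 0·-2 = 0
  col t1: 1·0 + 1·0 + 2·0 + 0·2 + 0·-3 = 0
  col t2: 1·0 + 1·-4 + 2·2 = 0
  col t3: 1·0 + 1·0 + 2·0 + 0·2 + 0·-3 = 0

y = (P0:1, P1:1, P2:2, P3:0, P4:0, P5:0)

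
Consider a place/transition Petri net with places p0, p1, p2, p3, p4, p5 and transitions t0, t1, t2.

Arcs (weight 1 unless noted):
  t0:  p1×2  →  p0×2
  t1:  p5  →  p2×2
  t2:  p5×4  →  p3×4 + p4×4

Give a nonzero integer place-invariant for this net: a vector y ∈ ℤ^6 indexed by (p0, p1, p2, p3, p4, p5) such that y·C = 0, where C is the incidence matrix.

Incidence matrix C (rows=places, cols=transitions):
       t0   t1   t2
   p0   2    0    0
   p1  -2    0    0
   p2   0    2    0
   p3   0    0    4
   p4   0    0    4
   p5   0   -1   -4

Candidate y = [1, 1, 0, 0, 0, 0]; check y·C column-wise:
  col t0: 1·2 + 1·-2 = 0
  col t1: 1·0 + 1·0 + 0·2 + 0·-1 = 0
  col t2: 1·0 + 1·0 + 0·4 + 0·4 + 0·-4 = 0

y = (p0:1, p1:1, p2:0, p3:0, p4:0, p5:0)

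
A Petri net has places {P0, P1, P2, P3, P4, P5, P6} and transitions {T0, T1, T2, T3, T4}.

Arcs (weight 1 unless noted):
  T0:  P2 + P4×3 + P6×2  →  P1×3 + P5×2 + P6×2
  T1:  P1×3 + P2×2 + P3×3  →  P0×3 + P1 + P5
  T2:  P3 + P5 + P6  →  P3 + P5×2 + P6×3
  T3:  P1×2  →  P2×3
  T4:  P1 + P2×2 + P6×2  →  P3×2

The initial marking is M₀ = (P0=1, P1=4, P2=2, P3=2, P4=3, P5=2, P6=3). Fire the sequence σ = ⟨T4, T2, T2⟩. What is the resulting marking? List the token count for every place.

step 1: fire T4:  (P0=1, P1=4, P2=2, P3=2, P4=3, P5=2, P6=3) → (P0=1, P1=3, P2=0, P3=4, P4=3, P5=2, P6=1)
step 2: fire T2:  (P0=1, P1=3, P2=0, P3=4, P4=3, P5=2, P6=1) → (P0=1, P1=3, P2=0, P3=4, P4=3, P5=3, P6=3)
step 3: fire T2:  (P0=1, P1=3, P2=0, P3=4, P4=3, P5=3, P6=3) → (P0=1, P1=3, P2=0, P3=4, P4=3, P5=4, P6=5)

(P0=1, P1=3, P2=0, P3=4, P4=3, P5=4, P6=5)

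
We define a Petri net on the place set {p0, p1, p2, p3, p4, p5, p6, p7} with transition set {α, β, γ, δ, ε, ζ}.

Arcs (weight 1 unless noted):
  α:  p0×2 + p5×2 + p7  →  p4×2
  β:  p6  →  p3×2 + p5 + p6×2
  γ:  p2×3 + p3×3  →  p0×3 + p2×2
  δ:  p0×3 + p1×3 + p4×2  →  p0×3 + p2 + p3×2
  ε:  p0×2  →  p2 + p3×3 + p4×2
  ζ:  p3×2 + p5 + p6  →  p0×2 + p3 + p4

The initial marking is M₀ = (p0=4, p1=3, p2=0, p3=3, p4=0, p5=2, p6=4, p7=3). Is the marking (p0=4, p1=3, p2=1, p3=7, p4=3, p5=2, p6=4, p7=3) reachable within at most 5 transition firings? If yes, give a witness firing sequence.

YES — reachable via ⟨β, ε, ζ⟩ (3 firings)

step 1: fire β:  (p0=4, p1=3, p2=0, p3=3, p4=0, p5=2, p6=4, p7=3) → (p0=4, p1=3, p2=0, p3=5, p4=0, p5=3, p6=5, p7=3)
step 2: fire ε:  (p0=4, p1=3, p2=0, p3=5, p4=0, p5=3, p6=5, p7=3) → (p0=2, p1=3, p2=1, p3=8, p4=2, p5=3, p6=5, p7=3)
step 3: fire ζ:  (p0=2, p1=3, p2=1, p3=8, p4=2, p5=3, p6=5, p7=3) → (p0=4, p1=3, p2=1, p3=7, p4=3, p5=2, p6=4, p7=3)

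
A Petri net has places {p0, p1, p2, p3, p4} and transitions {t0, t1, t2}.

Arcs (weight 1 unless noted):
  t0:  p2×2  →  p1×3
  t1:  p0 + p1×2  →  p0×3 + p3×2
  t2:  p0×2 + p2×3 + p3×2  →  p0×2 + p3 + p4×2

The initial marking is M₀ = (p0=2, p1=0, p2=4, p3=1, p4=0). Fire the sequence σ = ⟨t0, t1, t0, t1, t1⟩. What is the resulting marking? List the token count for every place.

step 1: fire t0:  (p0=2, p1=0, p2=4, p3=1, p4=0) → (p0=2, p1=3, p2=2, p3=1, p4=0)
step 2: fire t1:  (p0=2, p1=3, p2=2, p3=1, p4=0) → (p0=4, p1=1, p2=2, p3=3, p4=0)
step 3: fire t0:  (p0=4, p1=1, p2=2, p3=3, p4=0) → (p0=4, p1=4, p2=0, p3=3, p4=0)
step 4: fire t1:  (p0=4, p1=4, p2=0, p3=3, p4=0) → (p0=6, p1=2, p2=0, p3=5, p4=0)
step 5: fire t1:  (p0=6, p1=2, p2=0, p3=5, p4=0) → (p0=8, p1=0, p2=0, p3=7, p4=0)

(p0=8, p1=0, p2=0, p3=7, p4=0)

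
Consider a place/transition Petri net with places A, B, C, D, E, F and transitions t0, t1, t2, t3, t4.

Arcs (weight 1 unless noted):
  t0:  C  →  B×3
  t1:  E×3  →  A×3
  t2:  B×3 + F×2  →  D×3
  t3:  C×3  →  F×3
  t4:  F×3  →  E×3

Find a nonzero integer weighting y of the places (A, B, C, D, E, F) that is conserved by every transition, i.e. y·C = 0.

y = (A:3, B:1, C:3, D:3, E:3, F:3)

Incidence matrix C (rows=places, cols=transitions):
       t0   t1   t2   t3   t4
    A   0    3    0    0    0
    B   3    0   -3    0    0
    C  -1    0    0   -3    0
    D   0    0    3    0    0
    E   0   -3    0    0    3
    F   0    0   -2    3   -3

Candidate y = [3, 1, 3, 3, 3, 3]; check y·C column-wise:
  col t0: 3·0 + 1·3 + 3·-1 + 3·0 + 3·0 + 3·0 = 0
  col t1: 3·3 + 1·0 + 3·0 + 3·0 + 3·-3 + 3·0 = 0
  col t2: 3·0 + 1·-3 + 3·0 + 3·3 + 3·0 + 3·-2 = 0
  col t3: 3·0 + 1·0 + 3·-3 + 3·0 + 3·0 + 3·3 = 0
  col t4: 3·0 + 1·0 + 3·0 + 3·0 + 3·3 + 3·-3 = 0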